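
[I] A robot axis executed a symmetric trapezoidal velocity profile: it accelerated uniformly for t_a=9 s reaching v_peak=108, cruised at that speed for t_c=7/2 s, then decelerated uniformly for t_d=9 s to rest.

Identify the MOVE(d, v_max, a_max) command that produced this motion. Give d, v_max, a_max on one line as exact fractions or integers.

a_max = 108/9 = 12
d_a = ½·108·9 = 486; d_c = 108·7/2 = 378
d = 2·486 + 378 = 1350
t_c = 7/2 > 0 ⇒ limit active, v_max = 108

d=1350 v_max=108 a_max=12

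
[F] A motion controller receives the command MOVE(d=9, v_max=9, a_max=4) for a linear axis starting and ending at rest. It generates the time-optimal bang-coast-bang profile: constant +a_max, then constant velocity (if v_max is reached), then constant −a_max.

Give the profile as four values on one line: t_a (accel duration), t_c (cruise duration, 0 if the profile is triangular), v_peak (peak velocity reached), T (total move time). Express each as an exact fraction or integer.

vₘ²/aₘ = 9²/4 = 81/4
9 < 81/4 ⇒ no cruise
v_peak = √(9·4) = √36 = 6
t_a = 6/4 = 3/2; t_c = 0
T = 2·3/2 = 3

t_a=3/2 t_c=0 v_peak=6 T=3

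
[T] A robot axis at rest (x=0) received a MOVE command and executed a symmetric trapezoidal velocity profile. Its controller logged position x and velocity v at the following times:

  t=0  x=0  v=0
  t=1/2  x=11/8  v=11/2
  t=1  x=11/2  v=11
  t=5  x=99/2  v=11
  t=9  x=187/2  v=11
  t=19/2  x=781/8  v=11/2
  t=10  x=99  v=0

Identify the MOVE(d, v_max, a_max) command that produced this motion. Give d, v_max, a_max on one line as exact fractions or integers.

d=99 v_max=11 a_max=11

final state: t=10, x=99, v=0 → d = 99
a_max = (11/2−0)/(1/2−0) = 11
max v = 11 over t∈[1,9] → v_max = 11
check: 11·(1+8) = 99 ✓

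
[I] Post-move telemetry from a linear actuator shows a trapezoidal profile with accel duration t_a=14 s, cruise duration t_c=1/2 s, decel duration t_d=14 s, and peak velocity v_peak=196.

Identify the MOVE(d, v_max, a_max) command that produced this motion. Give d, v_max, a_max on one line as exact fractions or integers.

a_max = 196/14 = 14
d_a = ½·196·14 = 1372; d_c = 196·1/2 = 98
d = 2·1372 + 98 = 2842
t_c = 1/2 > 0 so v_max = 196

d=2842 v_max=196 a_max=14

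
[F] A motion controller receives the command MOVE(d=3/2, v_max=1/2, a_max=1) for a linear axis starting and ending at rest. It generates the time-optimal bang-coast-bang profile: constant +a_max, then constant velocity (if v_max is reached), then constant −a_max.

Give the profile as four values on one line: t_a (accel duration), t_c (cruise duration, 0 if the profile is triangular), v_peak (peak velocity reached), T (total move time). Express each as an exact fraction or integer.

v_max²/a_max = (1/2)²/1 = 1/4
3/2 ≥ 1/4 so v_max reached
t_a = (1/2)/1 = 1/2; v_peak = 1/2
d_cruise = 3/2 − 1/4 = 5/4; t_c = (5/4)/(1/2) = 5/2
T = 2·1/2 + 5/2 = 7/2

t_a=1/2 t_c=5/2 v_peak=1/2 T=7/2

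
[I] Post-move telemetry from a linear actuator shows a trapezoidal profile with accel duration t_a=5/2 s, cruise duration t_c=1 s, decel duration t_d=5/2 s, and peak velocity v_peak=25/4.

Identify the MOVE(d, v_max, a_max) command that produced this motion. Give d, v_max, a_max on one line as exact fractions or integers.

d=175/8 v_max=25/4 a_max=5/2

a_max = (25/4)/(5/2) = 5/2
d_a = ½·25/4·5/2 = 125/16; d_c = 25/4·1 = 25/4
d = 2·125/16 + 25/4 = 175/8
t_c = 1 > 0 ⇒ limit active, v_max = 25/4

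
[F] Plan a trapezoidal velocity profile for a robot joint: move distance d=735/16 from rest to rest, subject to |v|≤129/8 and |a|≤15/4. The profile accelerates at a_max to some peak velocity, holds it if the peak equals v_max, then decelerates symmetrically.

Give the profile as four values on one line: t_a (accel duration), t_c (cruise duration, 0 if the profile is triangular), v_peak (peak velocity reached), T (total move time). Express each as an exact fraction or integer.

t_a=7/2 t_c=0 v_peak=105/8 T=7

vₘ²/aₘ = (129/8)²/(15/4) = 5547/80
735/16 < 5547/80 → triangular
v_peak = √(735/16·15/4) = √(11025/64) = 105/8
t_a = (105/8)/(15/4) = 7/2; t_c = 0
T = 2·7/2 = 7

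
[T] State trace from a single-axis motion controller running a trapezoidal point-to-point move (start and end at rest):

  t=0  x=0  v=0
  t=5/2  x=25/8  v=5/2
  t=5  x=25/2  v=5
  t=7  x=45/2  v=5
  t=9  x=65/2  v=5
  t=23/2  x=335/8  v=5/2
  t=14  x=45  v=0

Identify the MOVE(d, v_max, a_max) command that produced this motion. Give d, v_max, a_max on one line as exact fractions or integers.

final state: t=14, x=45, v=0 → d = 45
a_max = (5/2−0)/(5/2−0) = 1
max v = 5 over t∈[5,9] → v_max = 5
check: 5·(5+4) = 45 ✓

d=45 v_max=5 a_max=1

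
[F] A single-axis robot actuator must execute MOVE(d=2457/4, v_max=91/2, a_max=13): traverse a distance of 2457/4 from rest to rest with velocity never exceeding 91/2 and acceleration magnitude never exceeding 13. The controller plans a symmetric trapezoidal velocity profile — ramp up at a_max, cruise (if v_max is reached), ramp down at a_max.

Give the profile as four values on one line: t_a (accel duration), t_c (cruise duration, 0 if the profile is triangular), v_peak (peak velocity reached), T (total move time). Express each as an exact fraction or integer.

t_a=7/2 t_c=10 v_peak=91/2 T=17

v_max²/a_max = (91/2)²/13 = 637/4
2457/4 ≥ 637/4 so v_max reached
t_a = (91/2)/13 = 7/2; v_peak = 91/2
d_cruise = 2457/4 − 637/4 = 455; t_c = 455/(91/2) = 10
T = 2·7/2 + 10 = 17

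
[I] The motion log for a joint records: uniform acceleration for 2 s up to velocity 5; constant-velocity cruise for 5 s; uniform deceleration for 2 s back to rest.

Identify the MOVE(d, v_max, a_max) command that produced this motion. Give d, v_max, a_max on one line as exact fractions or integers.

a_max = 5/2
d_a = ½·5·2 = 5; d_c = 5·5 = 25
d = 2·5 + 25 = 35
t_c = 5 > 0 → v_max = v_peak = 5

d=35 v_max=5 a_max=5/2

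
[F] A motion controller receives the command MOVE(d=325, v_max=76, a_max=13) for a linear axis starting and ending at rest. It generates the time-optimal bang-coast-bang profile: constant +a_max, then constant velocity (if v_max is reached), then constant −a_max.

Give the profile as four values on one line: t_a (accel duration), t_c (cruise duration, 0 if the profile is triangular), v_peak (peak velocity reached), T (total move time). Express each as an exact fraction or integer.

t_a=5 t_c=0 v_peak=65 T=10

(v_max)²/a_max = 76²/13 = 5776/13
325 < 5776/13 ⇒ no cruise
v_peak = √(325·13) = √4225 = 65
t_a = 65/13 = 5; t_c = 0
T = 2·5 = 10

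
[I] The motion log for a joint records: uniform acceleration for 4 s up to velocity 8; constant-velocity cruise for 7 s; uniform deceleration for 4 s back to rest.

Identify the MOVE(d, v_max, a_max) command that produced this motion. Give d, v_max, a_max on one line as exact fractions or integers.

a_max = 8/4 = 2
d_a = ½·8·4 = 16; d_c = 8·7 = 56
d = 2·16 + 56 = 88
t_c = 7 > 0 → v_max = v_peak = 8

d=88 v_max=8 a_max=2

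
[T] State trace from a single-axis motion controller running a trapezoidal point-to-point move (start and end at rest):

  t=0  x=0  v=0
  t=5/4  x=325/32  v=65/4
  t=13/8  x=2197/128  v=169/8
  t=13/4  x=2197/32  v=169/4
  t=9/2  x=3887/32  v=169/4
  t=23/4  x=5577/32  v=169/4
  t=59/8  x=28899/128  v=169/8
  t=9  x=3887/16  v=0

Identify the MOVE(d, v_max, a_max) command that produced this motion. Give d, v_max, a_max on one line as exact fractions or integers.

final state: t=9, x=3887/16, v=0 → d = 3887/16
a_max = (65/4−0)/(5/4−0) = 13
max v = 169/4 over t∈[13/4,23/4] → v_max = 169/4
check: 169/4·(13/4+5/2) = 3887/16 ✓

d=3887/16 v_max=169/4 a_max=13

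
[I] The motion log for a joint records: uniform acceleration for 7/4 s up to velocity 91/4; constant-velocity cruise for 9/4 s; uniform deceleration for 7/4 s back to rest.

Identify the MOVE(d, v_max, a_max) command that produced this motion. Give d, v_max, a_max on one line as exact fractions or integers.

d=91 v_max=91/4 a_max=13

a_max = (91/4)/(7/4) = 13
d_a = ½·91/4·7/4 = 637/32; d_c = 91/4·9/4 = 819/16
d = 2·637/32 + 819/16 = 91
t_c = 9/4 > 0 → v_max = v_peak = 91/4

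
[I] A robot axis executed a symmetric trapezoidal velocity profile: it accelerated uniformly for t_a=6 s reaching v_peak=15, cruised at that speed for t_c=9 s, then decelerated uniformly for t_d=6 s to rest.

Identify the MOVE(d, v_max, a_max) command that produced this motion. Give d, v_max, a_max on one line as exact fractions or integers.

d=225 v_max=15 a_max=5/2

a_max = 15/6 = 5/2
d_a = ½·15·6 = 45; d_c = 15·9 = 135
d = 2·45 + 135 = 225
t_c = 9 > 0 ⇒ limit active, v_max = 15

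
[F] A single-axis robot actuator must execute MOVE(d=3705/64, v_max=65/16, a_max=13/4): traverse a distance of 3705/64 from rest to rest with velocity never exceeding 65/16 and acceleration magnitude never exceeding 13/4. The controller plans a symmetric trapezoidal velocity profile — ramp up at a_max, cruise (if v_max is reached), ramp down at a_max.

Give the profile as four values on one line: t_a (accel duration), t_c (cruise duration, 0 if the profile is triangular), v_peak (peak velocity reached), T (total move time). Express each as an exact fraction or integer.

v_max²/a_max = (65/16)²/(13/4) = 325/64
3705/64 ≥ 325/64 ⇒ cruise phase
t_a = (65/16)/(13/4) = 5/4; v_peak = 65/16
d_cruise = 3705/64 − 325/64 = 845/16; t_c = (845/16)/(65/16) = 13
T = 2·5/4 + 13 = 31/2

t_a=5/4 t_c=13 v_peak=65/16 T=31/2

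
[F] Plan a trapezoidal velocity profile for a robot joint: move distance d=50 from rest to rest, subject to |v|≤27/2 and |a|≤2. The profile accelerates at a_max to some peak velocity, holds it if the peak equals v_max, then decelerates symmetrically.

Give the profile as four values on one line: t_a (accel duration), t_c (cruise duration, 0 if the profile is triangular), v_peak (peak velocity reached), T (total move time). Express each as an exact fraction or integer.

v_max²/a_max = (27/2)²/2 = 729/8
50 < 729/8 ⇒ no cruise
v_peak = √(50·2) = √100 = 10
t_a = 10/2 = 5; t_c = 0
T = 2·5 = 10

t_a=5 t_c=0 v_peak=10 T=10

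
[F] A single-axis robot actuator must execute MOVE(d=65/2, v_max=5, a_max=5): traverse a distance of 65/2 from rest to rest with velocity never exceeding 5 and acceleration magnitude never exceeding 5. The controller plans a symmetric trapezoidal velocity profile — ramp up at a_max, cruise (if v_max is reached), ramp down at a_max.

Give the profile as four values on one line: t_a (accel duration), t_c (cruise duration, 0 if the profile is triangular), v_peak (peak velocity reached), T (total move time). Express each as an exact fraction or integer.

t_a=1 t_c=11/2 v_peak=5 T=15/2

vₘ²/aₘ = 5²/5 = 5
65/2 ≥ 5 so v_max reached
t_a = 5/5 = 1; v_peak = 5
d_cruise = 65/2 − 5 = 55/2; t_c = (55/2)/5 = 11/2
T = 2·1 + 11/2 = 15/2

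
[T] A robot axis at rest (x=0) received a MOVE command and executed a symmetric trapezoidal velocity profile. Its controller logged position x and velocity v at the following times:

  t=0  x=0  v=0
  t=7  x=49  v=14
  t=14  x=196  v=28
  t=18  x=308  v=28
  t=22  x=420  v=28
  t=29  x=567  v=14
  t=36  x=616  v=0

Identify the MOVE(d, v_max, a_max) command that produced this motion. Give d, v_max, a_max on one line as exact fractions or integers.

d=616 v_max=28 a_max=2

final state: t=36, x=616, v=0 → d = 616
a_max = (14−0)/(7−0) = 2
max v = 28 over t∈[14,22] → v_max = 28
check: 28·(14+8) = 616 ✓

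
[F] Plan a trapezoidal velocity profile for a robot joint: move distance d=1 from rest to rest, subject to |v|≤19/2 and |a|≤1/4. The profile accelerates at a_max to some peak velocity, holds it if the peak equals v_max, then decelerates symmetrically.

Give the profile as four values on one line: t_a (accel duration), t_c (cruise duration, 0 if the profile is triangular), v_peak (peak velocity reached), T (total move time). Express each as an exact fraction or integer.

vₘ²/aₘ = (19/2)²/(1/4) = 361
1 < 361 so t_c = 0
v_peak = √(1·1/4) = √(1/4) = 1/2
t_a = (1/2)/(1/4) = 2; t_c = 0
T = 2·2 = 4

t_a=2 t_c=0 v_peak=1/2 T=4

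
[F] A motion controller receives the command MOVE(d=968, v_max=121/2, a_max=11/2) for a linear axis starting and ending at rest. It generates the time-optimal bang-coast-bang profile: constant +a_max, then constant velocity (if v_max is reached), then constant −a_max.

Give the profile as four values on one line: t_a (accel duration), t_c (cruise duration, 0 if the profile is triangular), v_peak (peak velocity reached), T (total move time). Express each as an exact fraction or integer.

t_a=11 t_c=5 v_peak=121/2 T=27

v_max²/a_max = (121/2)²/(11/2) = 1331/2
968 ≥ 1331/2 so v_max reached
t_a = (121/2)/(11/2) = 11; v_peak = 121/2
d_cruise = 968 − 1331/2 = 605/2; t_c = (605/2)/(121/2) = 5
T = 2·11 + 5 = 27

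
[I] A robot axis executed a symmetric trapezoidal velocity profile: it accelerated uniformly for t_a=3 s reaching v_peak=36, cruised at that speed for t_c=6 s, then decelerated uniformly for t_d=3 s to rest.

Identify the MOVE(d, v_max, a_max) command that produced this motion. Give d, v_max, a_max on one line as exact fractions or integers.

a_max = 36/3 = 12
d_a = ½·36·3 = 54; d_c = 36·6 = 216
d = 2·54 + 216 = 324
t_c = 6 > 0 ⇒ limit active, v_max = 36

d=324 v_max=36 a_max=12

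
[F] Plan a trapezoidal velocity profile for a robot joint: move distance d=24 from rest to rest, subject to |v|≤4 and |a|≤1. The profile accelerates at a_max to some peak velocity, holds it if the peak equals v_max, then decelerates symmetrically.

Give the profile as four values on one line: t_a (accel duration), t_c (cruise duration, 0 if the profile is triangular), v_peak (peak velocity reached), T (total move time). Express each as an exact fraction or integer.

t_a=4 t_c=2 v_peak=4 T=10

(v_max)²/a_max = 4²/1 = 16
24 ≥ 16 ⇒ cruise phase
t_a = 4/1 = 4; v_peak = 4
d_cruise = 24 − 16 = 8; t_c = 8/4 = 2
T = 2·4 + 2 = 10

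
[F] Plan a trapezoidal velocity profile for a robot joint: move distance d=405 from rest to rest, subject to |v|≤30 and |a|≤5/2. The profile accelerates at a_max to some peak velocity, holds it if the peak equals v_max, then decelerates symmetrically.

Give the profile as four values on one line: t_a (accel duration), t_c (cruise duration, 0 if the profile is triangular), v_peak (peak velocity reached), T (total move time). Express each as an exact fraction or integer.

vₘ²/aₘ = 30²/(5/2) = 360
405 ≥ 360 so v_max reached
t_a = 30/(5/2) = 12; v_peak = 30
d_cruise = 405 − 360 = 45; t_c = 45/30 = 3/2
T = 2·12 + 3/2 = 51/2

t_a=12 t_c=3/2 v_peak=30 T=51/2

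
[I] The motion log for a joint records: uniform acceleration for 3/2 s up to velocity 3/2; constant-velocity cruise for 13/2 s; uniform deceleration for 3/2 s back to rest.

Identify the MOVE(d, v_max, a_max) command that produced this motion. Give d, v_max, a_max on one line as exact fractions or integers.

a_max = (3/2)/(3/2) = 1
d_a = ½·3/2·3/2 = 9/8; d_c = 3/2·13/2 = 39/4
d = 2·9/8 + 39/4 = 12
t_c = 13/2 > 0 → v_max = v_peak = 3/2

d=12 v_max=3/2 a_max=1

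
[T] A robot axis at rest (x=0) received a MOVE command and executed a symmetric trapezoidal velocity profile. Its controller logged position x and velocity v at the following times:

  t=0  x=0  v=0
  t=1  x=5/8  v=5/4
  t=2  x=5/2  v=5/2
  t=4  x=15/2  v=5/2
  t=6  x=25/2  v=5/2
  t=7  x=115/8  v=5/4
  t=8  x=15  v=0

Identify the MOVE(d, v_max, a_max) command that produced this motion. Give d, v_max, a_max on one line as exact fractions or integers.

d=15 v_max=5/2 a_max=5/4

final state: t=8, x=15, v=0 → d = 15
a_max = (5/4−0)/(1−0) = 5/4
max v = 5/2 over t∈[2,6] → v_max = 5/2
check: 5/2·(2+4) = 15 ✓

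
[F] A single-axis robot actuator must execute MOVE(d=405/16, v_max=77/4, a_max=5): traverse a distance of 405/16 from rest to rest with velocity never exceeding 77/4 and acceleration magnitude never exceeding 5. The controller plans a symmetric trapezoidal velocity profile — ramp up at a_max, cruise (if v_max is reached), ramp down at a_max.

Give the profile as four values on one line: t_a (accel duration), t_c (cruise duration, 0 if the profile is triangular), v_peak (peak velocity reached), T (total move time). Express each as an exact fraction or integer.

t_a=9/4 t_c=0 v_peak=45/4 T=9/2

(v_max)²/a_max = (77/4)²/5 = 5929/80
405/16 < 5929/80 so t_c = 0
v_peak = √(405/16·5) = √(2025/16) = 45/4
t_a = (45/4)/5 = 9/4; t_c = 0
T = 2·9/4 = 9/2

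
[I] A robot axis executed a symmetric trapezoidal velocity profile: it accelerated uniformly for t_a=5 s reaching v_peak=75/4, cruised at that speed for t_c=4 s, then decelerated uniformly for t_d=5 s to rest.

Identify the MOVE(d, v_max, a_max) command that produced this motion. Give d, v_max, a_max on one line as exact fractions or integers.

a_max = (75/4)/5 = 15/4
d_a = ½·75/4·5 = 375/8; d_c = 75/4·4 = 75
d = 2·375/8 + 75 = 675/4
t_c = 4 > 0 ⇒ limit active, v_max = 75/4

d=675/4 v_max=75/4 a_max=15/4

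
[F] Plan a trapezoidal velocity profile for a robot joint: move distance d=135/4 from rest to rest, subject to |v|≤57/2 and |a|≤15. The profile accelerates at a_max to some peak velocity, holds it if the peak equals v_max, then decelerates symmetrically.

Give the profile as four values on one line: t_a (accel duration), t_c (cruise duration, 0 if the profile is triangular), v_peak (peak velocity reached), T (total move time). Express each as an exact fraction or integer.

t_a=3/2 t_c=0 v_peak=45/2 T=3

vₘ²/aₘ = (57/2)²/15 = 1083/20
135/4 < 1083/20 → triangular
v_peak = √(135/4·15) = √(2025/4) = 45/2
t_a = (45/2)/15 = 3/2; t_c = 0
T = 2·3/2 = 3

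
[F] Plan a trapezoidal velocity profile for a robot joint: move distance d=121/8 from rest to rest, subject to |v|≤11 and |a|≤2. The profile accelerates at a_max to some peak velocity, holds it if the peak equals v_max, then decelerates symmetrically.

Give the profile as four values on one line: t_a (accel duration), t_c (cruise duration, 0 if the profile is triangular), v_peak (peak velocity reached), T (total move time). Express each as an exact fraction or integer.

(v_max)²/a_max = 11²/2 = 121/2
121/8 < 121/2 → triangular
v_peak = √(121/8·2) = √(121/4) = 11/2
t_a = (11/2)/2 = 11/4; t_c = 0
T = 2·11/4 = 11/2

t_a=11/4 t_c=0 v_peak=11/2 T=11/2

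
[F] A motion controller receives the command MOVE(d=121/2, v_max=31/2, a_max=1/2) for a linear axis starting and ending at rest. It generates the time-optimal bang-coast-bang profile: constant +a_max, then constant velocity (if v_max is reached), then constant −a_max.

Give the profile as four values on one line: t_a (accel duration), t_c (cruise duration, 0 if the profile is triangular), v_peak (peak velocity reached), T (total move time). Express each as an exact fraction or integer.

t_a=11 t_c=0 v_peak=11/2 T=22

vₘ²/aₘ = (31/2)²/(1/2) = 961/2
121/2 < 961/2 → triangular
v_peak = √(121/2·1/2) = √(121/4) = 11/2
t_a = (11/2)/(1/2) = 11; t_c = 0
T = 2·11 = 22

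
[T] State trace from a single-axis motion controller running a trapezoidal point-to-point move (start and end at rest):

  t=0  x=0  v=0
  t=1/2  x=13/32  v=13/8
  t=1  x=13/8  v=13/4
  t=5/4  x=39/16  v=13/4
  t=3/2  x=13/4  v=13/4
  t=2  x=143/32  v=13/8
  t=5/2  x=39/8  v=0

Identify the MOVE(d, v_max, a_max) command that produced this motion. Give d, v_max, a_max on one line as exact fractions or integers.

d=39/8 v_max=13/4 a_max=13/4

final state: t=5/2, x=39/8, v=0 → d = 39/8
a_max = (13/8−0)/(1/2−0) = 13/4
max v = 13/4 over t∈[1,3/2] → v_max = 13/4
check: 13/4·(1+1/2) = 39/8 ✓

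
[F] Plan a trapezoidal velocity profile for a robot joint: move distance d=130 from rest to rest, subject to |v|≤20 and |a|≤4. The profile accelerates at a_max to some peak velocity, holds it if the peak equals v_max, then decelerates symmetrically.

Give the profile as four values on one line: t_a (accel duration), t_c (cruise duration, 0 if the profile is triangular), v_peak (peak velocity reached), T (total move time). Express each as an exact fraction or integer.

t_a=5 t_c=3/2 v_peak=20 T=23/2

vₘ²/aₘ = 20²/4 = 100
130 ≥ 100 → trapezoidal
t_a = 20/4 = 5; v_peak = 20
d_cruise = 130 − 100 = 30; t_c = 30/20 = 3/2
T = 2·5 + 3/2 = 23/2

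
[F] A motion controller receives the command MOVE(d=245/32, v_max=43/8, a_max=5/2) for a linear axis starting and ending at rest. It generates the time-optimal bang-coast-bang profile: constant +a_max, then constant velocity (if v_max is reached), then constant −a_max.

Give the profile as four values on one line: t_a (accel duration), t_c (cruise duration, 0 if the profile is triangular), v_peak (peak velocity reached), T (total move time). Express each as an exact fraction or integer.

v_max²/a_max = (43/8)²/(5/2) = 1849/160
245/32 < 1849/160 ⇒ no cruise
v_peak = √(245/32·5/2) = √(1225/64) = 35/8
t_a = (35/8)/(5/2) = 7/4; t_c = 0
T = 2·7/4 = 7/2

t_a=7/4 t_c=0 v_peak=35/8 T=7/2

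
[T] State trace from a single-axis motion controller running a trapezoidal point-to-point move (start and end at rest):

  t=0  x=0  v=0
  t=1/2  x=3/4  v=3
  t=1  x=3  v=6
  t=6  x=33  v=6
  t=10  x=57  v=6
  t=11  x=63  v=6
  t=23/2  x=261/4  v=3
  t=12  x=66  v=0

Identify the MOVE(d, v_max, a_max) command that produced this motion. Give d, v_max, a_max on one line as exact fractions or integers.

d=66 v_max=6 a_max=6

final state: t=12, x=66, v=0 → d = 66
a_max = (3−0)/(1/2−0) = 6
max v = 6 over t∈[1,11] → v_max = 6
check: 6·(1+10) = 66 ✓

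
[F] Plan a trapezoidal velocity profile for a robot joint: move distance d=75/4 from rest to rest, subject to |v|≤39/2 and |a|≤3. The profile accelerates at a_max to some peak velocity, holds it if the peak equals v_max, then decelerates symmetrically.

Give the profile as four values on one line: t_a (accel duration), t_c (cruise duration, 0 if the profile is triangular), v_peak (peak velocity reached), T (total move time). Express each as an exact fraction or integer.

(v_max)²/a_max = (39/2)²/3 = 507/4
75/4 < 507/4 → triangular
v_peak = √(75/4·3) = √(225/4) = 15/2
t_a = (15/2)/3 = 5/2; t_c = 0
T = 2·5/2 = 5

t_a=5/2 t_c=0 v_peak=15/2 T=5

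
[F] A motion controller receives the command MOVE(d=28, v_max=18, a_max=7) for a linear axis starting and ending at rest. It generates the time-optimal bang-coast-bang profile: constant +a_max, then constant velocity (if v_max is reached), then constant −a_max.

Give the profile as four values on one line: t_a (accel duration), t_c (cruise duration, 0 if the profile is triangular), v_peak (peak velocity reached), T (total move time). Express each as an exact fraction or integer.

vₘ²/aₘ = 18²/7 = 324/7
28 < 324/7 so t_c = 0
v_peak = √(28·7) = √196 = 14
t_a = 14/7 = 2; t_c = 0
T = 2·2 = 4

t_a=2 t_c=0 v_peak=14 T=4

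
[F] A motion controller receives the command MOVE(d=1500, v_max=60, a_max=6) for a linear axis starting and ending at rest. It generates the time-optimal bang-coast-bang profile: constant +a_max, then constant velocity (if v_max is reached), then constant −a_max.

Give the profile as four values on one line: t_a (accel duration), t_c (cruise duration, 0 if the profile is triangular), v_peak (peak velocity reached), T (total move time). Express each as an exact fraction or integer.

(v_max)²/a_max = 60²/6 = 600
1500 ≥ 600 → trapezoidal
t_a = 60/6 = 10; v_peak = 60
d_cruise = 1500 − 600 = 900; t_c = 900/60 = 15
T = 2·10 + 15 = 35

t_a=10 t_c=15 v_peak=60 T=35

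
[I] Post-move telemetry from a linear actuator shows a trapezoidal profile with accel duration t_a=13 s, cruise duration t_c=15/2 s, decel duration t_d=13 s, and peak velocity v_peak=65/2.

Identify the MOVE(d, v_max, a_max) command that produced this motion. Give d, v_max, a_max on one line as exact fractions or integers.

d=2665/4 v_max=65/2 a_max=5/2

a_max = (65/2)/13 = 5/2
d_a = ½·65/2·13 = 845/4; d_c = 65/2·15/2 = 975/4
d = 2·845/4 + 975/4 = 2665/4
t_c = 15/2 > 0 → v_max = v_peak = 65/2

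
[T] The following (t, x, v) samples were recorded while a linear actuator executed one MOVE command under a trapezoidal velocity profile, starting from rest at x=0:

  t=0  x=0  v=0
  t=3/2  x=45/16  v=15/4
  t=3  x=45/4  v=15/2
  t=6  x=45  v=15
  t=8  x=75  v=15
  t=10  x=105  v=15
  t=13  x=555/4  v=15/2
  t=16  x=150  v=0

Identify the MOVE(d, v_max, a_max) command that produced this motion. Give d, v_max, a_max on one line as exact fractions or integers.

d=150 v_max=15 a_max=5/2

final state: t=16, x=150, v=0 → d = 150
a_max = (15/4−0)/(3/2−0) = 5/2
max v = 15 over t∈[6,10] → v_max = 15
check: 15·(6+4) = 150 ✓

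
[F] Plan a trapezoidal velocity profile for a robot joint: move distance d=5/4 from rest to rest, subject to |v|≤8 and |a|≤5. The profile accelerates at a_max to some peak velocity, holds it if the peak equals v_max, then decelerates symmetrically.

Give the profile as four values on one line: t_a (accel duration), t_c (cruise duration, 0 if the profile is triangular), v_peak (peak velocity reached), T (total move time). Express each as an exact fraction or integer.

t_a=1/2 t_c=0 v_peak=5/2 T=1

(v_max)²/a_max = 8²/5 = 64/5
5/4 < 64/5 so t_c = 0
v_peak = √(5/4·5) = √(25/4) = 5/2
t_a = (5/2)/5 = 1/2; t_c = 0
T = 2·1/2 = 1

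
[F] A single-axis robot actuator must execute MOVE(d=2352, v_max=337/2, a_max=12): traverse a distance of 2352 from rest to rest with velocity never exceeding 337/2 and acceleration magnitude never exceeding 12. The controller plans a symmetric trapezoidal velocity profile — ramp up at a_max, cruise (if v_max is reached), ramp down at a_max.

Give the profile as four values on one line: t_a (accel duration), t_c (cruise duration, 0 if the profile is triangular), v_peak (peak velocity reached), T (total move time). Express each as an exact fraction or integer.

t_a=14 t_c=0 v_peak=168 T=28

v_max²/a_max = (337/2)²/12 = 113569/48
2352 < 113569/48 → triangular
v_peak = √(2352·12) = √28224 = 168
t_a = 168/12 = 14; t_c = 0
T = 2·14 = 28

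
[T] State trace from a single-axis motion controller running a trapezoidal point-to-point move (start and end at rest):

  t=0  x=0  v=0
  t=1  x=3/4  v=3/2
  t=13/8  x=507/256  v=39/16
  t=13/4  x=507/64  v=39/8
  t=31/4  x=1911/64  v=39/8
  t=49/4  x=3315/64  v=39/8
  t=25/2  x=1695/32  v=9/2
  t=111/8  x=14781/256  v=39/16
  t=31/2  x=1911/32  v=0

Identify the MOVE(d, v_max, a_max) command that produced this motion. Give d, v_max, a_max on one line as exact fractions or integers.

d=1911/32 v_max=39/8 a_max=3/2

final state: t=31/2, x=1911/32, v=0 → d = 1911/32
a_max = (3/2−0)/(1−0) = 3/2
max v = 39/8 over t∈[13/4,49/4] → v_max = 39/8
check: 39/8·(13/4+9) = 1911/32 ✓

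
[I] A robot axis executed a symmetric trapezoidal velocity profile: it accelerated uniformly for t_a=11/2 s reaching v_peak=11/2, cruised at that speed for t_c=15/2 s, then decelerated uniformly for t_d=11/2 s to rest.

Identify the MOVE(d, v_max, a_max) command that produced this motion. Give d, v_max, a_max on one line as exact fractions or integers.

d=143/2 v_max=11/2 a_max=1

a_max = (11/2)/(11/2) = 1
d_a = ½·11/2·11/2 = 121/8; d_c = 11/2·15/2 = 165/4
d = 2·121/8 + 165/4 = 143/2
t_c = 15/2 > 0 → v_max = v_peak = 11/2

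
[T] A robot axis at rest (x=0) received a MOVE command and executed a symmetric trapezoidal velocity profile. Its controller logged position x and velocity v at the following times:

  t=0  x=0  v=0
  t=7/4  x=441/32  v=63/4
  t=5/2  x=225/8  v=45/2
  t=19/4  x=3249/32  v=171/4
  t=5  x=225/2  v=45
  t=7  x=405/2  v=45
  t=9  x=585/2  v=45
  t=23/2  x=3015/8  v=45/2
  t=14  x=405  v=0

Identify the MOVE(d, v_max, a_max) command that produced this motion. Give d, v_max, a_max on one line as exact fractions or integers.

final state: t=14, x=405, v=0 → d = 405
a_max = (63/4−0)/(7/4−0) = 9
max v = 45 over t∈[5,9] → v_max = 45
check: 45·(5+4) = 405 ✓

d=405 v_max=45 a_max=9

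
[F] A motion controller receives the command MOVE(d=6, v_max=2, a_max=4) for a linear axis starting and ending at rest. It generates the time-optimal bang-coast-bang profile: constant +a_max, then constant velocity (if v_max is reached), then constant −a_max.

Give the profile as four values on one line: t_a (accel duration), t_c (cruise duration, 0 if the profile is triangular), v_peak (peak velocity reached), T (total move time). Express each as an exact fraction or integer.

t_a=1/2 t_c=5/2 v_peak=2 T=7/2

vₘ²/aₘ = 2²/4 = 1
6 ≥ 1 ⇒ cruise phase
t_a = 2/4 = 1/2; v_peak = 2
d_cruise = 6 − 1 = 5; t_c = 5/2
T = 2·1/2 + 5/2 = 7/2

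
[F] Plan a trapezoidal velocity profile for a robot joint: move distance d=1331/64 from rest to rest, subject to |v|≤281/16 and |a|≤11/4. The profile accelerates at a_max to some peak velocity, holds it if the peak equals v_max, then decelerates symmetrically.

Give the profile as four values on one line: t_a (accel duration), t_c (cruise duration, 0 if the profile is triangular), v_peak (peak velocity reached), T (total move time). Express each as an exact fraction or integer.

(v_max)²/a_max = (281/16)²/(11/4) = 78961/704
1331/64 < 78961/704 so t_c = 0
v_peak = √(1331/64·11/4) = √(14641/256) = 121/16
t_a = (121/16)/(11/4) = 11/4; t_c = 0
T = 2·11/4 = 11/2

t_a=11/4 t_c=0 v_peak=121/16 T=11/2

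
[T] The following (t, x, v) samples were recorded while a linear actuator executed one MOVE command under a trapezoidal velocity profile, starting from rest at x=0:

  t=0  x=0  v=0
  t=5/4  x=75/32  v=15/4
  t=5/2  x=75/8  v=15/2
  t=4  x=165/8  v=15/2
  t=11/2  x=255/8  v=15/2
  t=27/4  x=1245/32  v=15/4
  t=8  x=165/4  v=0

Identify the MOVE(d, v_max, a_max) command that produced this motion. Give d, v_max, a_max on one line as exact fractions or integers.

final state: t=8, x=165/4, v=0 → d = 165/4
a_max = (15/4−0)/(5/4−0) = 3
max v = 15/2 over t∈[5/2,11/2] → v_max = 15/2
check: 15/2·(5/2+3) = 165/4 ✓

d=165/4 v_max=15/2 a_max=3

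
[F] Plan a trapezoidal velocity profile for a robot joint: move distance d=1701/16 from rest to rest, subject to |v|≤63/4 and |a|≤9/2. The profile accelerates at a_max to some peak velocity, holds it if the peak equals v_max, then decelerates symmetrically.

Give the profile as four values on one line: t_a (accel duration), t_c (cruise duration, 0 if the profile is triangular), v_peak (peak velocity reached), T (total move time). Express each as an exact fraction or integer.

v_max²/a_max = (63/4)²/(9/2) = 441/8
1701/16 ≥ 441/8 so v_max reached
t_a = (63/4)/(9/2) = 7/2; v_peak = 63/4
d_cruise = 1701/16 − 441/8 = 819/16; t_c = (819/16)/(63/4) = 13/4
T = 2·7/2 + 13/4 = 41/4

t_a=7/2 t_c=13/4 v_peak=63/4 T=41/4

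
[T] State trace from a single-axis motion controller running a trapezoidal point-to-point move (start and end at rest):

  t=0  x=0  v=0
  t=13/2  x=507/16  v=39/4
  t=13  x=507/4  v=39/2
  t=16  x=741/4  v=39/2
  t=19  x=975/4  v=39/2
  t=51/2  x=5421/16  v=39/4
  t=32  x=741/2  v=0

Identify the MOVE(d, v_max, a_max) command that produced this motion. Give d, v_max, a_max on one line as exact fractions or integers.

d=741/2 v_max=39/2 a_max=3/2

final state: t=32, x=741/2, v=0 → d = 741/2
a_max = (39/4−0)/(13/2−0) = 3/2
max v = 39/2 over t∈[13,19] → v_max = 39/2
check: 39/2·(13+6) = 741/2 ✓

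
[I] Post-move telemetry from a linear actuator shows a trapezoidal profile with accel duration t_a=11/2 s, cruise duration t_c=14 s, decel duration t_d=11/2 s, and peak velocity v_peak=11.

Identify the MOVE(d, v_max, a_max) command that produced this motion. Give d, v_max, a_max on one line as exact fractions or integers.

a_max = 11/(11/2) = 2
d_a = ½·11·11/2 = 121/4; d_c = 11·14 = 154
d = 2·121/4 + 154 = 429/2
t_c = 14 > 0 so v_max = 11

d=429/2 v_max=11 a_max=2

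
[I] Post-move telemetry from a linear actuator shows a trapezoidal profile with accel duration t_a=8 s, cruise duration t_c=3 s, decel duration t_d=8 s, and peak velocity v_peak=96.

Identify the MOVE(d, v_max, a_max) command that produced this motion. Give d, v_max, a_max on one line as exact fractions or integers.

d=1056 v_max=96 a_max=12

a_max = 96/8 = 12
d_a = ½·96·8 = 384; d_c = 96·3 = 288
d = 2·384 + 288 = 1056
t_c = 3 > 0 ⇒ limit active, v_max = 96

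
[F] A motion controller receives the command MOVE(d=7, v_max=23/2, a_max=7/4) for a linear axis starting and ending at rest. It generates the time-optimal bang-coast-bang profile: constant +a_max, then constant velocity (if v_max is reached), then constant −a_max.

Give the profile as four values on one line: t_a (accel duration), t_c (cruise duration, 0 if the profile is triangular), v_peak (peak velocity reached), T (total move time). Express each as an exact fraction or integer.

t_a=2 t_c=0 v_peak=7/2 T=4

vₘ²/aₘ = (23/2)²/(7/4) = 529/7
7 < 529/7 → triangular
v_peak = √(7·7/4) = √(49/4) = 7/2
t_a = (7/2)/(7/4) = 2; t_c = 0
T = 2·2 = 4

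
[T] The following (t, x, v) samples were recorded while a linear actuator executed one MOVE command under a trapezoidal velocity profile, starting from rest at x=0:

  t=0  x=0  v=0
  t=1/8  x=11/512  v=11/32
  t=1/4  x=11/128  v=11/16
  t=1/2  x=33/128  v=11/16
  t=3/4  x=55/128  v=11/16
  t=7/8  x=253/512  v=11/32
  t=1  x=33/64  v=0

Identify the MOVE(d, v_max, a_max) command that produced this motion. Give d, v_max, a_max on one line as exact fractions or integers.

final state: t=1, x=33/64, v=0 → d = 33/64
a_max = (11/32−0)/(1/8−0) = 11/4
max v = 11/16 over t∈[1/4,3/4] → v_max = 11/16
check: 11/16·(1/4+1/2) = 33/64 ✓

d=33/64 v_max=11/16 a_max=11/4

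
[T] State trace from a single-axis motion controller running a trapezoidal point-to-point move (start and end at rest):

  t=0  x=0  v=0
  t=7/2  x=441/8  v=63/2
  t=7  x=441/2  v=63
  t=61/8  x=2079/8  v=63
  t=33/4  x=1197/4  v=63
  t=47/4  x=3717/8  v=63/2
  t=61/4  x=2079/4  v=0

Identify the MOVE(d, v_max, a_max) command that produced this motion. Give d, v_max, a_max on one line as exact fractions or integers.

d=2079/4 v_max=63 a_max=9

final state: t=61/4, x=2079/4, v=0 → d = 2079/4
a_max = (63/2−0)/(7/2−0) = 9
max v = 63 over t∈[7,33/4] → v_max = 63
check: 63·(7+5/4) = 2079/4 ✓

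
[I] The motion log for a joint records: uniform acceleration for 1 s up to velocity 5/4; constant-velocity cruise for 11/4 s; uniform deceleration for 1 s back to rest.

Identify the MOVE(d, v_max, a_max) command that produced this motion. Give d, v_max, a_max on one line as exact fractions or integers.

a_max = (5/4)/1 = 5/4
d_a = ½·5/4·1 = 5/8; d_c = 5/4·11/4 = 55/16
d = 2·5/8 + 55/16 = 75/16
t_c = 11/4 > 0 ⇒ limit active, v_max = 5/4

d=75/16 v_max=5/4 a_max=5/4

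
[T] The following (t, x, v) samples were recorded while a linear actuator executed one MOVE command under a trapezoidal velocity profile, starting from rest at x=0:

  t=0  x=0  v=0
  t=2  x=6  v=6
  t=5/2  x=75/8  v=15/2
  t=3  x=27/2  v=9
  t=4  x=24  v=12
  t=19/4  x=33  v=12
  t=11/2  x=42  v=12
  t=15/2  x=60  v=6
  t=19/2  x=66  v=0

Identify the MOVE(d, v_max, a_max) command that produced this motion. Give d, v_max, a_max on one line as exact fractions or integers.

final state: t=19/2, x=66, v=0 → d = 66
a_max = (6−0)/(2−0) = 3
max v = 12 over t∈[4,11/2] → v_max = 12
check: 12·(4+3/2) = 66 ✓

d=66 v_max=12 a_max=3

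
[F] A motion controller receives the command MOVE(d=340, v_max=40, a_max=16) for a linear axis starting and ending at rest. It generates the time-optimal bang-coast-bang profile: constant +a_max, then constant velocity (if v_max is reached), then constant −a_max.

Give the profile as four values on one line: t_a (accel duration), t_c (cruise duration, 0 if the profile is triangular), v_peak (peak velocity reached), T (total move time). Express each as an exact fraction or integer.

vₘ²/aₘ = 40²/16 = 100
340 ≥ 100 so v_max reached
t_a = 40/16 = 5/2; v_peak = 40
d_cruise = 340 − 100 = 240; t_c = 240/40 = 6
T = 2·5/2 + 6 = 11

t_a=5/2 t_c=6 v_peak=40 T=11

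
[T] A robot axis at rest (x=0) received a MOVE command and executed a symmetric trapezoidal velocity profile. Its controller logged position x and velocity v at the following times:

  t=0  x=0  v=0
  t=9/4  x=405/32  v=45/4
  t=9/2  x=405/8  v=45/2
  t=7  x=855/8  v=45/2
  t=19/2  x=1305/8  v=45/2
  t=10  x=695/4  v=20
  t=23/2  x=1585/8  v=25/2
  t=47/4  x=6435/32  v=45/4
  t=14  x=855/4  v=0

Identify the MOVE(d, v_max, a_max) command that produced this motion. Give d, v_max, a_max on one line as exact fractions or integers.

d=855/4 v_max=45/2 a_max=5

final state: t=14, x=855/4, v=0 → d = 855/4
a_max = (45/4−0)/(9/4−0) = 5
max v = 45/2 over t∈[9/2,19/2] → v_max = 45/2
check: 45/2·(9/2+5) = 855/4 ✓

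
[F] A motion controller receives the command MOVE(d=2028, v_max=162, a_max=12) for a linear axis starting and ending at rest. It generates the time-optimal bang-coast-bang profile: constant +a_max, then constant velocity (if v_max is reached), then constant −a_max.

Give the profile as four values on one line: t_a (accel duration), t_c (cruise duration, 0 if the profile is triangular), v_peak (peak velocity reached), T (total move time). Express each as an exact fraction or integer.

vₘ²/aₘ = 162²/12 = 2187
2028 < 2187 so t_c = 0
v_peak = √(2028·12) = √24336 = 156
t_a = 156/12 = 13; t_c = 0
T = 2·13 = 26

t_a=13 t_c=0 v_peak=156 T=26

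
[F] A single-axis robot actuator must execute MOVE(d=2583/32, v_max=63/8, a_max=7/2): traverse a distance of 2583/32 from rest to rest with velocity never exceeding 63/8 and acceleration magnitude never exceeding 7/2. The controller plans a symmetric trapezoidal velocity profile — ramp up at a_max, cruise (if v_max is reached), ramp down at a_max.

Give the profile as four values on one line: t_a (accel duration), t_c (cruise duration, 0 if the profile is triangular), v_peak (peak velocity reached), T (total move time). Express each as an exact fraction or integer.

(v_max)²/a_max = (63/8)²/(7/2) = 567/32
2583/32 ≥ 567/32 ⇒ cruise phase
t_a = (63/8)/(7/2) = 9/4; v_peak = 63/8
d_cruise = 2583/32 − 567/32 = 63; t_c = 63/(63/8) = 8
T = 2·9/4 + 8 = 25/2

t_a=9/4 t_c=8 v_peak=63/8 T=25/2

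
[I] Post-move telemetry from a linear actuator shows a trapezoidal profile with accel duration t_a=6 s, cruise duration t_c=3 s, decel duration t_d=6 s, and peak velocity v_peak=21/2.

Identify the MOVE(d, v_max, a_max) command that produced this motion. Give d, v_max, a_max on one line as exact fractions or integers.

d=189/2 v_max=21/2 a_max=7/4

a_max = (21/2)/6 = 7/4
d_a = ½·21/2·6 = 63/2; d_c = 21/2·3 = 63/2
d = 2·63/2 + 63/2 = 189/2
t_c = 3 > 0 so v_max = 21/2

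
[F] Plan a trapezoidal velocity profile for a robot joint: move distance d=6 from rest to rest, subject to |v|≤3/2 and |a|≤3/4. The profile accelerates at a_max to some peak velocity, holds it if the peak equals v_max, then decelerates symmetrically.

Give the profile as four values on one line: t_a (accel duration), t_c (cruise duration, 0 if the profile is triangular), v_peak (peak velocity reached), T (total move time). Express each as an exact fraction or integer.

(v_max)²/a_max = (3/2)²/(3/4) = 3
6 ≥ 3 → trapezoidal
t_a = (3/2)/(3/4) = 2; v_peak = 3/2
d_cruise = 6 − 3 = 3; t_c = 3/(3/2) = 2
T = 2·2 + 2 = 6

t_a=2 t_c=2 v_peak=3/2 T=6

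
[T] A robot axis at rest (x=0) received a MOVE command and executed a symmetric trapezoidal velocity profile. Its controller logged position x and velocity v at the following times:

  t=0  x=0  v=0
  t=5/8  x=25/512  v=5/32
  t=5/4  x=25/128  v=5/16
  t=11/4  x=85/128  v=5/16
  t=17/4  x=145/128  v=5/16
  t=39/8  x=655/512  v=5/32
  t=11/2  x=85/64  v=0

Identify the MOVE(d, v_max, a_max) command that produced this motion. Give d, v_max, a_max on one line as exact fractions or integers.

final state: t=11/2, x=85/64, v=0 → d = 85/64
a_max = (5/32−0)/(5/8−0) = 1/4
max v = 5/16 over t∈[5/4,17/4] → v_max = 5/16
check: 5/16·(5/4+3) = 85/64 ✓

d=85/64 v_max=5/16 a_max=1/4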